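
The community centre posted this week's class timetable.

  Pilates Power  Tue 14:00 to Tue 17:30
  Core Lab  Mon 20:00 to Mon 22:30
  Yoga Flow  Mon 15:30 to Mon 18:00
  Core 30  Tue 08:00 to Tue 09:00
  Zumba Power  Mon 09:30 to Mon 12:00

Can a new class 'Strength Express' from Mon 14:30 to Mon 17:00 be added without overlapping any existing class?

No — it overlaps Yoga Flow

Zumba Power: ends Mon 12:00 at or before Strength Express starts Mon 14:30 → clear.
Yoga Flow: starts Mon 15:30 before Strength Express ends Mon 17:00, and ends Mon 18:00 after Strength Express starts Mon 14:30 → overlap.
Core Lab: starts Mon 20:00 at or after Strength Express ends Mon 17:00 → clear.
Core 30: starts Tue 08:00 at or after Strength Express ends Mon 17:00 → clear.
Pilates Power: starts Tue 14:00 at or after Strength Express ends Mon 17:00 → clear.
Strength Express overlaps Yoga Flow.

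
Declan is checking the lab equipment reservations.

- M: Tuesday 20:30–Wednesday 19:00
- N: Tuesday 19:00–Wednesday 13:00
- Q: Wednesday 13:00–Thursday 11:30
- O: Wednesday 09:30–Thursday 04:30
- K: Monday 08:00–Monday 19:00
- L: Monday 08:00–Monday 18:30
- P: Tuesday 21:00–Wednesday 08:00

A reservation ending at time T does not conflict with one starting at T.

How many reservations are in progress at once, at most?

3

Sort all start/end points and keep a running count:
Monday 08:00 start K → 1
Monday 08:00 start L → 2
Monday 18:30 end L → 1
Monday 19:00 end K → 0
Tuesday 19:00 start N → 1
Tuesday 20:30 start M → 2
Tuesday 21:00 start P → 3
Wednesday 08:00 end P → 2
Wednesday 09:30 start O → 3
Wednesday 13:00 end N → 2
Wednesday 13:00 start Q → 3
Wednesday 19:00 end M → 2
Thursday 04:30 end O → 1
Thursday 11:30 end Q → 0
Peak is 3, at Tuesday 21:00 (M, N, P).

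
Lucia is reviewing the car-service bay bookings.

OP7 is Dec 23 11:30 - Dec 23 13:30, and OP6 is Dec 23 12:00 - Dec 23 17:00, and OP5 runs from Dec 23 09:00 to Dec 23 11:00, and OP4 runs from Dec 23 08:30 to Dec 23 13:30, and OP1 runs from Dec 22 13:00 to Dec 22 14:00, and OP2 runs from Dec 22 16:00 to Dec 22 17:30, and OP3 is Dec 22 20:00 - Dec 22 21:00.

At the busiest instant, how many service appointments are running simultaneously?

3

Sort all start/end points and keep a running count:
Dec 22 13:00 start OP1 → 1
Dec 22 14:00 end OP1 → 0
Dec 22 16:00 start OP2 → 1
Dec 22 17:30 end OP2 → 0
Dec 22 20:00 start OP3 → 1
Dec 22 21:00 end OP3 → 0
Dec 23 08:30 start OP4 → 1
Dec 23 09:00 start OP5 → 2
Dec 23 11:00 end OP5 → 1
Dec 23 11:30 start OP7 → 2
Dec 23 12:00 start OP6 → 3
Dec 23 13:30 end OP4 → 2
Dec 23 13:30 end OP7 → 1
Dec 23 17:00 end OP6 → 0
Peak is 3, at Dec 23 12:00 (OP4, OP6, OP7).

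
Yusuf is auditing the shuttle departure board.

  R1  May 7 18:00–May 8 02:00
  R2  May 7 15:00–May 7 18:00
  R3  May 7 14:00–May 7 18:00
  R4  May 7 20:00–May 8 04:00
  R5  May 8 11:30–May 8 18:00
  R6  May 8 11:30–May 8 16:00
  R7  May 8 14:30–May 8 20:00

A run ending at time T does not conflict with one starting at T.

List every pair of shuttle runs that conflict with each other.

Check each pair: they overlap iff neither finishes before the other starts.
Sorted by start: R3, R2, R1, R4, R5, R6, R7.
R2 starts before R3 ends → R3 and R2 overlap.
R1 starts exactly when R3 ends (back-to-back, no overlap), so nothing later overlaps R3 either.
R1 starts exactly when R2 ends (back-to-back, no overlap), so nothing later overlaps R2 either.
R4 starts before R1 ends → R1 and R4 overlap.
R5 starts after R1 ends, so nothing later overlaps R1 either.
R5 starts after R4 ends, so nothing later overlaps R4 either.
R6 starts before R5 ends → R5 and R6 overlap.
R7 starts before R5 ends → R5 and R7 overlap.
R7 starts before R6 ends → R6 and R7 overlap.

R1 & R4, R2 & R3, R5 & R6, R5 & R7, R6 & R7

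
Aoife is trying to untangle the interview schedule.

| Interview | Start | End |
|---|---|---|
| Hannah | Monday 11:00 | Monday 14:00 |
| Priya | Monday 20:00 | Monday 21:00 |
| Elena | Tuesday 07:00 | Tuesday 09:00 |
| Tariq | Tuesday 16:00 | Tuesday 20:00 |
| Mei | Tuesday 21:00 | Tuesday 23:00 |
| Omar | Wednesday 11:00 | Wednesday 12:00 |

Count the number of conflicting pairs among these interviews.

0

Two intervals overlap when each starts before the other ends.
Sorted by start: Hannah, Priya, Elena, Tariq, Mei, Omar.
Priya starts after Hannah ends, so nothing later overlaps Hannah either.
Elena starts after Priya ends, so nothing later overlaps Priya either.
Tariq starts after Elena ends, so nothing later overlaps Elena either.
Mei starts after Tariq ends, so nothing later overlaps Tariq either.
Omar starts after Mei ends.
No pair overlaps.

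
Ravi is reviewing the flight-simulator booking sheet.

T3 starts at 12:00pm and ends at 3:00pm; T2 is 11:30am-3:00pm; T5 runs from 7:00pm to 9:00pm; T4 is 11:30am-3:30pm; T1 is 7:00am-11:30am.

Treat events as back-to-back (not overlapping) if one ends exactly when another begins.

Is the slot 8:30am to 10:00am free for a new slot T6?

No — it overlaps T1

T1: starts 7:00am before T6 ends 10:00am, and ends 11:30am after T6 starts 8:30am → overlap.
T2: starts 11:30am at or after T6 ends 10:00am → clear.
T4: starts 11:30am at or after T6 ends 10:00am → clear.
T3: starts 12:00pm at or after T6 ends 10:00am → clear.
T5: starts 7:00pm at or after T6 ends 10:00am → clear.
T6 overlaps T1.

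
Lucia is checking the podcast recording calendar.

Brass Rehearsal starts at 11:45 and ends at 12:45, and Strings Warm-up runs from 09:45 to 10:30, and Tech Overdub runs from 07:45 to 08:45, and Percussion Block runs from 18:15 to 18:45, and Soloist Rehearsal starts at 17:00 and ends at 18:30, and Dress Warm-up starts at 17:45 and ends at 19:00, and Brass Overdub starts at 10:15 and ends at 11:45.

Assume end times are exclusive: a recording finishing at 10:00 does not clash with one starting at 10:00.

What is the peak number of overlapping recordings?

3

Walk through starts and ends in time order (an end at T is processed before a start at T):
07:45 start Tech Overdub → 1
08:45 end Tech Overdub → 0
09:45 start Strings Warm-up → 1
10:15 start Brass Overdub → 2
10:30 end Strings Warm-up → 1
11:45 end Brass Overdub → 0
11:45 start Brass Rehearsal → 1
12:45 end Brass Rehearsal → 0
17:00 start Soloist Rehearsal → 1
17:45 start Dress Warm-up → 2
18:15 start Percussion Block → 3
18:30 end Soloist Rehearsal → 2
18:45 end Percussion Block → 1
19:00 end Dress Warm-up → 0
Peak is 3, at 18:15 (Dress Warm-up, Percussion Block, Soloist Rehearsal).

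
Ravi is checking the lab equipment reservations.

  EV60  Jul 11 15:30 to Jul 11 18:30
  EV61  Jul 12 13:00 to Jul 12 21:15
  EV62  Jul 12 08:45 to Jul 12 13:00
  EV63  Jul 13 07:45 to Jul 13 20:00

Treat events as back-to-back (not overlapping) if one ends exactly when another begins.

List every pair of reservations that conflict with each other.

Sorted by start: EV60, EV62, EV61, EV63.
EV62 starts after EV60 ends; EV60 is clear from here.
EV61 starts exactly when EV62 ends (back-to-back, no overlap); EV62 is clear from here.
EV63 starts after EV61 ends.

no overlapping pairs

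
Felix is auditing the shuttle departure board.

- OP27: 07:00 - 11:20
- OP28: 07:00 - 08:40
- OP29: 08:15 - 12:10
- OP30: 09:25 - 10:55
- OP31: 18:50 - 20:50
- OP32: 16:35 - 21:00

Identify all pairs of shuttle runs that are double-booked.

Sorted by start: OP27, OP28, OP29, OP30, OP32, OP31.
OP28 starts before OP27 ends → OP27 and OP28 overlap.
OP29 starts before OP27 ends → OP27 and OP29 overlap.
OP30 starts before OP27 ends → OP27 and OP30 overlap.
OP32 starts after OP27 ends; OP27 is clear from here.
OP29 starts before OP28 ends → OP28 and OP29 overlap.
OP30 starts after OP28 ends; OP28 is clear from here.
OP30 starts before OP29 ends → OP29 and OP30 overlap.
OP32 starts after OP29 ends; OP29 is clear from here.
OP32 starts after OP30 ends; OP30 is clear from here.
OP31 starts before OP32 ends → OP32 and OP31 overlap.

OP27 & OP28, OP27 & OP29, OP27 & OP30, OP28 & OP29, OP29 & OP30, OP31 & OP32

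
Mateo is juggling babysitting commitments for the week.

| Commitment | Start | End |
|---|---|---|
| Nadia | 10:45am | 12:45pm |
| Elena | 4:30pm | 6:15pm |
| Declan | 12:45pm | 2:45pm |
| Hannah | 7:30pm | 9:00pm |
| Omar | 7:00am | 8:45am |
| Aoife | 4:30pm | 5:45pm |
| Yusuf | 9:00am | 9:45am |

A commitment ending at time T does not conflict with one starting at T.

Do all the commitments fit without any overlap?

No

Two intervals overlap when each starts before the other ends.
Sorted by start: Omar, Yusuf, Nadia, Declan, Elena, Aoife, Hannah.
Yusuf starts after Omar ends, so Omar has no further overlaps.
Nadia starts after Yusuf ends, so Yusuf has no further overlaps.
Declan starts exactly when Nadia ends (back-to-back, no overlap), so Nadia has no further overlaps.
Elena starts after Declan ends, so Declan has no further overlaps.
Aoife starts before Elena ends → Elena and Aoife overlap.
That's a conflict, so the schedule is not conflict-free.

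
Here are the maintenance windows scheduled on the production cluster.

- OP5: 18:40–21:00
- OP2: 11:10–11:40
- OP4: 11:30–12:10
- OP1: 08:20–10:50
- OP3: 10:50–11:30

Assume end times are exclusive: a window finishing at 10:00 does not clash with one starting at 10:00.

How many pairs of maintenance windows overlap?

2

Sorted by start: OP1, OP3, OP2, OP4, OP5.
OP3 starts exactly when OP1 ends (back-to-back, no overlap); OP1 is clear from here.
OP2 starts before OP3 ends → OP3 and OP2 overlap.
OP4 starts exactly when OP3 ends (back-to-back, no overlap); OP3 is clear from here.
OP4 starts before OP2 ends → OP2 and OP4 overlap.
OP5 starts after OP2 ends.
OP5 starts after OP4 ends.
Overlapping pairs: OP2 & OP3, OP2 & OP4 — 2 in total.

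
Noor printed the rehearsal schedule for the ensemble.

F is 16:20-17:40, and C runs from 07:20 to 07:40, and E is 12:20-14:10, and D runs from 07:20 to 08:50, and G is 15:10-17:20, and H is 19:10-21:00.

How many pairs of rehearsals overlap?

2

Sorted by start: C, D, E, G, F, H.
D starts before C ends → C and D overlap.
E starts after C ends, so nothing later overlaps C either.
E starts after D ends, so nothing later overlaps D either.
G starts after E ends, so nothing later overlaps E either.
F starts before G ends → G and F overlap.
H starts after G ends.
H starts after F ends.
Overlapping pairs: C & D, F & G — 2 in total.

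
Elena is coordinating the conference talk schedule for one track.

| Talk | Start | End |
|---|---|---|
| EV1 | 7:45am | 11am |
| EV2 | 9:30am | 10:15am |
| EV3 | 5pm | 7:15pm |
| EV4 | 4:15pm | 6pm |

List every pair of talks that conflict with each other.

Sorted by start: EV1, EV2, EV4, EV3.
EV2 starts before EV1 ends → EV1 and EV2 overlap.
EV4 starts after EV1 ends; EV1 is clear from here.
EV4 starts after EV2 ends; EV2 is clear from here.
EV3 starts before EV4 ends → EV4 and EV3 overlap.

EV1 & EV2, EV3 & EV4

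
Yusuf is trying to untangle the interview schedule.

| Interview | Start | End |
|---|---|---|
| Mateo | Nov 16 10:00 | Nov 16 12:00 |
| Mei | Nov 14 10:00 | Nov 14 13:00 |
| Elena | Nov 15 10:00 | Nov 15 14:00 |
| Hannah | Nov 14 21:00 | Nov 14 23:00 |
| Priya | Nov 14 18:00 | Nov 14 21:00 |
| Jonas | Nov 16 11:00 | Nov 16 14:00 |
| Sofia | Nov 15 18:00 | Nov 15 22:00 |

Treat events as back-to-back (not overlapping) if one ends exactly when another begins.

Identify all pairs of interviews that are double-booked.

Check each pair: they overlap iff neither finishes before the other starts.
Sorted by start: Mei, Priya, Hannah, Elena, Sofia, Mateo, Jonas.
Priya starts after Mei ends; Mei is clear from here.
Hannah starts exactly when Priya ends (back-to-back, no overlap); Priya is clear from here.
Elena starts after Hannah ends; Hannah is clear from here.
Sofia starts after Elena ends; Elena is clear from here.
Mateo starts after Sofia ends; Sofia is clear from here.
Jonas starts before Mateo ends → Mateo and Jonas overlap.

Jonas & Mateo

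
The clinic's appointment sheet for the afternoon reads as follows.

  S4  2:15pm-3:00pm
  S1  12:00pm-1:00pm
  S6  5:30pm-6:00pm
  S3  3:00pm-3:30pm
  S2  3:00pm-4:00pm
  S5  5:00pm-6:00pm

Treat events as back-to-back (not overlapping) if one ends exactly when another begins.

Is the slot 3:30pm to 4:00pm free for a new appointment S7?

No — it overlaps S2

S1: ends 1:00pm at or before S7 starts 3:30pm → clear.
S4: ends 3:00pm at or before S7 starts 3:30pm → clear.
S2: starts 3:00pm before S7 ends 4:00pm, and ends 4:00pm after S7 starts 3:30pm → overlap.
S3: ends 3:30pm at or before S7 starts 3:30pm → clear.
S5: starts 5:00pm at or after S7 ends 4:00pm → clear.
S6: starts 5:30pm at or after S7 ends 4:00pm → clear.
S7 overlaps S2.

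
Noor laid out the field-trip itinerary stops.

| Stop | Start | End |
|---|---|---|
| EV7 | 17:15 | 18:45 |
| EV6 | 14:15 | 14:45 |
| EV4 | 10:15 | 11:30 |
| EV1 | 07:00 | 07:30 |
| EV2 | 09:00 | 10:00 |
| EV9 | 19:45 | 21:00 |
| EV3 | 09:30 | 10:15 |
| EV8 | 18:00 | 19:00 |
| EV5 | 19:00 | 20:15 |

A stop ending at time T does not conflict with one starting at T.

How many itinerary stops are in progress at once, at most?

Sweep the timeline, counting +1 at each start and −1 at each end (ends before starts at a tie):
07:00 start EV1 → 1
07:30 end EV1 → 0
09:00 start EV2 → 1
09:30 start EV3 → 2
10:00 end EV2 → 1
10:15 end EV3 → 0
10:15 start EV4 → 1
11:30 end EV4 → 0
14:15 start EV6 → 1
14:45 end EV6 → 0
17:15 start EV7 → 1
18:00 start EV8 → 2
18:45 end EV7 → 1
19:00 end EV8 → 0
19:00 start EV5 → 1
19:45 start EV9 → 2
20:15 end EV5 → 1
21:00 end EV9 → 0
Peak is 2, at 09:30 (EV2, EV3).

2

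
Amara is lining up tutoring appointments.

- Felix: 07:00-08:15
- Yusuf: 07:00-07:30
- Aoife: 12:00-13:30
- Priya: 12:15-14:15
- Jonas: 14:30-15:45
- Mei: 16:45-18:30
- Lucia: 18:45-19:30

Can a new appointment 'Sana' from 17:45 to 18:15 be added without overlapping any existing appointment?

Felix: ends 08:15 at or before Sana starts 17:45 → clear.
Yusuf: ends 07:30 at or before Sana starts 17:45 → clear.
Aoife: ends 13:30 at or before Sana starts 17:45 → clear.
Priya: ends 14:15 at or before Sana starts 17:45 → clear.
Jonas: ends 15:45 at or before Sana starts 17:45 → clear.
Mei: starts 16:45 before Sana ends 18:15, and ends 18:30 after Sana starts 17:45 → overlap.
Lucia: starts 18:45 at or after Sana ends 18:15 → clear.
Sana overlaps Mei.

No — it overlaps Mei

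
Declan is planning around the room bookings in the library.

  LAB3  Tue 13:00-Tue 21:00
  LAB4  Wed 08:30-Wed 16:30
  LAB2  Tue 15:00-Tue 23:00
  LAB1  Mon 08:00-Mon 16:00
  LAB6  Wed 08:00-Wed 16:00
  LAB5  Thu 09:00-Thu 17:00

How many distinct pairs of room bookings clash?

2

Sorted by start: LAB1, LAB3, LAB2, LAB6, LAB4, LAB5.
LAB3 starts after LAB1 ends, so nothing later overlaps LAB1 either.
LAB2 starts before LAB3 ends → LAB3 and LAB2 overlap.
LAB6 starts after LAB3 ends, so nothing later overlaps LAB3 either.
LAB6 starts after LAB2 ends, so nothing later overlaps LAB2 either.
LAB4 starts before LAB6 ends → LAB6 and LAB4 overlap.
LAB5 starts after LAB6 ends.
LAB5 starts after LAB4 ends.
Overlapping pairs: LAB2 & LAB3, LAB4 & LAB6 — 2 in total.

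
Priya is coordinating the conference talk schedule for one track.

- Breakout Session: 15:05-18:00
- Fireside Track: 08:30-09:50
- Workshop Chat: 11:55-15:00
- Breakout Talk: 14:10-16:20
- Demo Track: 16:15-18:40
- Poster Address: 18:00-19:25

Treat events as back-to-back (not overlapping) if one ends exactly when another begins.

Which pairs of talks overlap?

Breakout Session & Breakout Talk, Breakout Session & Demo Track, Breakout Talk & Demo Track, Breakout Talk & Workshop Chat, Demo Track & Poster Address

Two intervals overlap when each starts before the other ends.
Sorted by start: Fireside Track, Workshop Chat, Breakout Talk, Breakout Session, Demo Track, Poster Address.
Workshop Chat starts after Fireside Track ends — done with Fireside Track.
Breakout Talk starts before Workshop Chat ends → Workshop Chat and Breakout Talk overlap.
Breakout Session starts after Workshop Chat ends — done with Workshop Chat.
Breakout Session starts before Breakout Talk ends → Breakout Talk and Breakout Session overlap.
Demo Track starts before Breakout Talk ends → Breakout Talk and Demo Track overlap.
Poster Address starts after Breakout Talk ends.
Demo Track starts before Breakout Session ends → Breakout Session and Demo Track overlap.
Poster Address starts exactly when Breakout Session ends (back-to-back, no overlap).
Poster Address starts before Demo Track ends → Demo Track and Poster Address overlap.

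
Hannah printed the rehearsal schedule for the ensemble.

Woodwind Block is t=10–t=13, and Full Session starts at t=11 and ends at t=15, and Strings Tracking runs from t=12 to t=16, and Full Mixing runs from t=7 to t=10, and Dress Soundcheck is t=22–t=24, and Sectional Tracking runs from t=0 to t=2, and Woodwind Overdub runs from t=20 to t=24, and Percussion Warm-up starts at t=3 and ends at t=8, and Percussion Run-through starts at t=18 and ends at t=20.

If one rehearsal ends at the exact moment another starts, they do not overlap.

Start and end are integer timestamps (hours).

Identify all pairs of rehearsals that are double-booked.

Two intervals overlap when each starts before the other ends.
Sorted by start: Sectional Tracking, Percussion Warm-up, Full Mixing, Woodwind Block, Full Session, Strings Tracking, Percussion Run-through, Woodwind Overdub, Dress Soundcheck.
Percussion Warm-up starts after Sectional Tracking ends — done with Sectional Tracking.
Full Mixing starts before Percussion Warm-up ends → Percussion Warm-up and Full Mixing overlap.
Woodwind Block starts after Percussion Warm-up ends — done with Percussion Warm-up.
Woodwind Block starts exactly when Full Mixing ends (back-to-back, no overlap) — done with Full Mixing.
Full Session starts before Woodwind Block ends → Woodwind Block and Full Session overlap.
Strings Tracking starts before Woodwind Block ends → Woodwind Block and Strings Tracking overlap.
Percussion Run-through starts after Woodwind Block ends — done with Woodwind Block.
Strings Tracking starts before Full Session ends → Full Session and Strings Tracking overlap.
Percussion Run-through starts after Full Session ends — done with Full Session.
Percussion Run-through starts after Strings Tracking ends — done with Strings Tracking.
Woodwind Overdub starts exactly when Percussion Run-through ends (back-to-back, no overlap) — done with Percussion Run-through.
Dress Soundcheck starts before Woodwind Overdub ends → Woodwind Overdub and Dress Soundcheck overlap.

Dress Soundcheck & Woodwind Overdub, Full Mixing & Percussion Warm-up, Full Session & Strings Tracking, Full Session & Woodwind Block, Strings Tracking & Woodwind Block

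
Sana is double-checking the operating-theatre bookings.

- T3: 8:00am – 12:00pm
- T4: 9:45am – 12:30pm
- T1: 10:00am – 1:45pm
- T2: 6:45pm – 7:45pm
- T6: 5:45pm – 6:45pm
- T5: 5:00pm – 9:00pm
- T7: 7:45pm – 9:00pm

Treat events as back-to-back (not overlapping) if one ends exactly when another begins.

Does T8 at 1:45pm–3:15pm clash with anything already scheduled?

T3: ends 12:00pm at or before T8 starts 1:45pm → clear.
T4: ends 12:30pm at or before T8 starts 1:45pm → clear.
T1: ends 1:45pm at or before T8 starts 1:45pm → clear.
T5: starts 5:00pm at or after T8 ends 3:15pm → clear.
T6: starts 5:45pm at or after T8 ends 3:15pm → clear.
T2: starts 6:45pm at or after T8 ends 3:15pm → clear.
T7: starts 7:45pm at or after T8 ends 3:15pm → clear.

No — it doesn't clash with anything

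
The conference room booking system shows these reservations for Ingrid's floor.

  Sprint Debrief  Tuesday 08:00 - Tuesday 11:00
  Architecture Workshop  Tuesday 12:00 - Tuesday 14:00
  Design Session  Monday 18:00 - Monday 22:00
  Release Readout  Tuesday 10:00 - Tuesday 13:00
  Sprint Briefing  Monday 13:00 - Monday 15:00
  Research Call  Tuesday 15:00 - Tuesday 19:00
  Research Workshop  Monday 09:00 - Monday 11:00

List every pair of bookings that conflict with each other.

Check each pair: they overlap iff neither finishes before the other starts.
Sorted by start: Research Workshop, Sprint Briefing, Design Session, Sprint Debrief, Release Readout, Architecture Workshop, Research Call.
Sprint Briefing starts after Research Workshop ends; Research Workshop is clear from here.
Design Session starts after Sprint Briefing ends; Sprint Briefing is clear from here.
Sprint Debrief starts after Design Session ends; Design Session is clear from here.
Release Readout starts before Sprint Debrief ends → Sprint Debrief and Release Readout overlap.
Architecture Workshop starts after Sprint Debrief ends; Sprint Debrief is clear from here.
Architecture Workshop starts before Release Readout ends → Release Readout and Architecture Workshop overlap.
Research Call starts after Release Readout ends.
Research Call starts after Architecture Workshop ends.

Architecture Workshop & Release Readout, Release Readout & Sprint Debrief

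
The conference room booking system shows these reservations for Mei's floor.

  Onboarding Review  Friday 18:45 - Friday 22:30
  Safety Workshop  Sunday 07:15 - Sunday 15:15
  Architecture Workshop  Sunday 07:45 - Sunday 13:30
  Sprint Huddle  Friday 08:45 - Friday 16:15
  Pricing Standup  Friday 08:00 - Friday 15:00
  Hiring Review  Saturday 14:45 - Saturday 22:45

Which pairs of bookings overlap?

Architecture Workshop & Safety Workshop, Pricing Standup & Sprint Huddle

Two intervals overlap when each starts before the other ends.
Sorted by start: Pricing Standup, Sprint Huddle, Onboarding Review, Hiring Review, Safety Workshop, Architecture Workshop.
Sprint Huddle starts before Pricing Standup ends → Pricing Standup and Sprint Huddle overlap.
Onboarding Review starts after Pricing Standup ends; Pricing Standup is clear from here.
Onboarding Review starts after Sprint Huddle ends; Sprint Huddle is clear from here.
Hiring Review starts after Onboarding Review ends; Onboarding Review is clear from here.
Safety Workshop starts after Hiring Review ends; Hiring Review is clear from here.
Architecture Workshop starts before Safety Workshop ends → Safety Workshop and Architecture Workshop overlap.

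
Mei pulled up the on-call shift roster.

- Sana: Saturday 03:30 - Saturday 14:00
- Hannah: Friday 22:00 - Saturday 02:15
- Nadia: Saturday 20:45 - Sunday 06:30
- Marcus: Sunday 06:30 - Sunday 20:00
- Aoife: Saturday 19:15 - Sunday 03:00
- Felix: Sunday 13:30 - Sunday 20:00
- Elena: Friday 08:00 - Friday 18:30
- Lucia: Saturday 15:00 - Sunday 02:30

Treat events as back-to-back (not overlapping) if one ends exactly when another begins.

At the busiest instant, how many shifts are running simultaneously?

Walk through starts and ends in time order (an end at T is processed before a start at T):
Friday 08:00 start Elena → 1
Friday 18:30 end Elena → 0
Friday 22:00 start Hannah → 1
Saturday 02:15 end Hannah → 0
Saturday 03:30 start Sana → 1
Saturday 14:00 end Sana → 0
Saturday 15:00 start Lucia → 1
Saturday 19:15 start Aoife → 2
Saturday 20:45 start Nadia → 3
Sunday 02:30 end Lucia → 2
Sunday 03:00 end Aoife → 1
Sunday 06:30 end Nadia → 0
Sunday 06:30 start Marcus → 1
Sunday 13:30 start Felix → 2
Sunday 20:00 end Felix → 1
Sunday 20:00 end Marcus → 0
Peak is 3, at Saturday 20:45 (Aoife, Lucia, Nadia).

3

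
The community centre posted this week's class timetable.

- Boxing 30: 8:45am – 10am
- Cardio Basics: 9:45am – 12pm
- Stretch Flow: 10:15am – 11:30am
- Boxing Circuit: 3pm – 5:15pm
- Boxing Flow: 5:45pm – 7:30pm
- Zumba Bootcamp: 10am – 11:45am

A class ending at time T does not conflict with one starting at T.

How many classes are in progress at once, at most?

Sweep the timeline, counting +1 at each start and −1 at each end (ends before starts at a tie):
8:45am start Boxing 30 → 1
9:45am start Cardio Basics → 2
10am end Boxing 30 → 1
10am start Zumba Bootcamp → 2
10:15am start Stretch Flow → 3
11:30am end Stretch Flow → 2
11:45am end Zumba Bootcamp → 1
12pm end Cardio Basics → 0
3pm start Boxing Circuit → 1
5:15pm end Boxing Circuit → 0
5:45pm start Boxing Flow → 1
7:30pm end Boxing Flow → 0
Peak is 3, at 10:15am (Cardio Basics, Stretch Flow, Zumba Bootcamp).

3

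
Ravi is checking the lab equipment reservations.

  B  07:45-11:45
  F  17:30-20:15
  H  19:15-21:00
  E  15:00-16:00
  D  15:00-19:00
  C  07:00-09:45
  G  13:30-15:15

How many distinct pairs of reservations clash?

Sorted by start: C, B, G, D, E, F, H.
B starts before C ends → C and B overlap.
G starts after C ends, so nothing later overlaps C either.
G starts after B ends, so nothing later overlaps B either.
D starts before G ends → G and D overlap.
E starts before G ends → G and E overlap.
F starts after G ends, so nothing later overlaps G either.
E starts before D ends → D and E overlap.
F starts before D ends → D and F overlap.
H starts after D ends.
F starts after E ends, so nothing later overlaps E either.
H starts before F ends → F and H overlap.
Overlapping pairs: B & C, D & E, D & F, D & G, E & G, F & H — 6 in total.

6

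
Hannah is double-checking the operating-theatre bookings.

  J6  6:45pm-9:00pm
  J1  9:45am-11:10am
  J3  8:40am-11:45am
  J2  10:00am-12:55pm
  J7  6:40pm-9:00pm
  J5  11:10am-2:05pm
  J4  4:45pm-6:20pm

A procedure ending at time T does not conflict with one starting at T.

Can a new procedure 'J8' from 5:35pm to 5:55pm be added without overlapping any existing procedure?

No — it overlaps J4

J3: ends 11:45am at or before J8 starts 5:35pm → clear.
J1: ends 11:10am at or before J8 starts 5:35pm → clear.
J2: ends 12:55pm at or before J8 starts 5:35pm → clear.
J5: ends 2:05pm at or before J8 starts 5:35pm → clear.
J4: starts 4:45pm before J8 ends 5:55pm, and ends 6:20pm after J8 starts 5:35pm → overlap.
J7: starts 6:40pm at or after J8 ends 5:55pm → clear.
J6: starts 6:45pm at or after J8 ends 5:55pm → clear.
J8 overlaps J4.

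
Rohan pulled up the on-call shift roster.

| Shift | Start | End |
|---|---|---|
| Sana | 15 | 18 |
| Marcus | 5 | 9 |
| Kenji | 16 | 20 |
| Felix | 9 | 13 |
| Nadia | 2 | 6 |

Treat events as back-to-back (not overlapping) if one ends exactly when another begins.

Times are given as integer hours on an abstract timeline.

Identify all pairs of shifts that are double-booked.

Kenji & Sana, Marcus & Nadia

Sorted by start: Nadia, Marcus, Felix, Sana, Kenji.
Marcus starts before Nadia ends → Nadia and Marcus overlap.
Felix starts after Nadia ends; Nadia is clear from here.
Felix starts exactly when Marcus ends (back-to-back, no overlap); Marcus is clear from here.
Sana starts after Felix ends; Felix is clear from here.
Kenji starts before Sana ends → Sana and Kenji overlap.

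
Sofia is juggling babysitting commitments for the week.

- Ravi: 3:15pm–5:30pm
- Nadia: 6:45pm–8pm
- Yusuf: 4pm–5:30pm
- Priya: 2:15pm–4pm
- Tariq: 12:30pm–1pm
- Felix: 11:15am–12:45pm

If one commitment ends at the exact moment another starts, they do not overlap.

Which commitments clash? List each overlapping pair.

Felix & Tariq, Priya & Ravi, Ravi & Yusuf

Sorted by start: Felix, Tariq, Priya, Ravi, Yusuf, Nadia.
Tariq starts before Felix ends → Felix and Tariq overlap.
Priya starts after Felix ends; Felix is clear from here.
Priya starts after Tariq ends; Tariq is clear from here.
Ravi starts before Priya ends → Priya and Ravi overlap.
Yusuf starts exactly when Priya ends (back-to-back, no overlap); Priya is clear from here.
Yusuf starts before Ravi ends → Ravi and Yusuf overlap.
Nadia starts after Ravi ends.
Nadia starts after Yusuf ends.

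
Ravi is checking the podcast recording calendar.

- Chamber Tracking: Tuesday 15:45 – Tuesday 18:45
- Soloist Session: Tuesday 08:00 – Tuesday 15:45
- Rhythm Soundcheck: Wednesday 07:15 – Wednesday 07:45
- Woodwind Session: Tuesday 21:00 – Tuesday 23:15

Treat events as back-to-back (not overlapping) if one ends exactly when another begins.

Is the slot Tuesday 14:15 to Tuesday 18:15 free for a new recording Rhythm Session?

No — it overlaps Chamber Tracking, Soloist Session

Soloist Session: starts Tuesday 08:00 before Rhythm Session ends Tuesday 18:15, and ends Tuesday 15:45 after Rhythm Session starts Tuesday 14:15 → overlap.
Chamber Tracking: starts Tuesday 15:45 before Rhythm Session ends Tuesday 18:15, and ends Tuesday 18:45 after Rhythm Session starts Tuesday 14:15 → overlap.
Woodwind Session: starts Tuesday 21:00 at or after Rhythm Session ends Tuesday 18:15 → clear.
Rhythm Soundcheck: starts Wednesday 07:15 at or after Rhythm Session ends Tuesday 18:15 → clear.
Rhythm Session overlaps Soloist Session, Chamber Tracking.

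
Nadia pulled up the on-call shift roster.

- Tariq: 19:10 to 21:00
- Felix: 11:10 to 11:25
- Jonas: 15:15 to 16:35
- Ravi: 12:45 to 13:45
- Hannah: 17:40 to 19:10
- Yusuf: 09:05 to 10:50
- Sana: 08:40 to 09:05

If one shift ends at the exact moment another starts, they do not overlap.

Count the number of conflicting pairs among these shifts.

0

Sorted by start: Sana, Yusuf, Felix, Ravi, Jonas, Hannah, Tariq.
Yusuf starts exactly when Sana ends (back-to-back, no overlap); Sana is clear from here.
Felix starts after Yusuf ends; Yusuf is clear from here.
Ravi starts after Felix ends; Felix is clear from here.
Jonas starts after Ravi ends; Ravi is clear from here.
Hannah starts after Jonas ends; Jonas is clear from here.
Tariq starts exactly when Hannah ends (back-to-back, no overlap).
No pair overlaps.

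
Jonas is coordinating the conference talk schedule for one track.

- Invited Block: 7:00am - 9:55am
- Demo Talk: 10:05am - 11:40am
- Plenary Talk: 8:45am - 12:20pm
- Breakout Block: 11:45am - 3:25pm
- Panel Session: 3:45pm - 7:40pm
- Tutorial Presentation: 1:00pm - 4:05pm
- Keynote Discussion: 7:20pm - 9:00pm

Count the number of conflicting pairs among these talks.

6

Sorted by start: Invited Block, Plenary Talk, Demo Talk, Breakout Block, Tutorial Presentation, Panel Session, Keynote Discussion.
Plenary Talk starts before Invited Block ends → Invited Block and Plenary Talk overlap.
Demo Talk starts after Invited Block ends, so nothing later overlaps Invited Block either.
Demo Talk starts before Plenary Talk ends → Plenary Talk and Demo Talk overlap.
Breakout Block starts before Plenary Talk ends → Plenary Talk and Breakout Block overlap.
Tutorial Presentation starts after Plenary Talk ends, so nothing later overlaps Plenary Talk either.
Breakout Block starts after Demo Talk ends, so nothing later overlaps Demo Talk either.
Tutorial Presentation starts before Breakout Block ends → Breakout Block and Tutorial Presentation overlap.
Panel Session starts after Breakout Block ends, so nothing later overlaps Breakout Block either.
Panel Session starts before Tutorial Presentation ends → Tutorial Presentation and Panel Session overlap.
Keynote Discussion starts after Tutorial Presentation ends.
Keynote Discussion starts before Panel Session ends → Panel Session and Keynote Discussion overlap.
Overlapping pairs: Breakout Block & Plenary Talk, Breakout Block & Tutorial Presentation, Demo Talk & Plenary Talk, Invited Block & Plenary Talk, Keynote Discussion & Panel Session, Panel Session & Tutorial Presentation — 6 in total.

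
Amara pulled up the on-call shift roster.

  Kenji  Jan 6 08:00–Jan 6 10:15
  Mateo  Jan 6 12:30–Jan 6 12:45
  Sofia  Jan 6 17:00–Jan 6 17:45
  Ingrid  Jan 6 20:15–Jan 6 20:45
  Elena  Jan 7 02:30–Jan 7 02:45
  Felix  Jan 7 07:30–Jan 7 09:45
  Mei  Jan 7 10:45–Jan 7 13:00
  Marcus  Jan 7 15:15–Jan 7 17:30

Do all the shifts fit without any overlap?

Yes

Two intervals overlap when each starts before the other ends.
Sorted by start: Kenji, Mateo, Sofia, Ingrid, Elena, Felix, Mei, Marcus.
Mateo starts after Kenji ends, so Kenji has no further overlaps.
Sofia starts after Mateo ends, so Mateo has no further overlaps.
Ingrid starts after Sofia ends, so Sofia has no further overlaps.
Elena starts after Ingrid ends, so Ingrid has no further overlaps.
Felix starts after Elena ends, so Elena has no further overlaps.
Mei starts after Felix ends, so Felix has no further overlaps.
Marcus starts after Mei ends.
Every pair is clear; the schedule has no overlaps.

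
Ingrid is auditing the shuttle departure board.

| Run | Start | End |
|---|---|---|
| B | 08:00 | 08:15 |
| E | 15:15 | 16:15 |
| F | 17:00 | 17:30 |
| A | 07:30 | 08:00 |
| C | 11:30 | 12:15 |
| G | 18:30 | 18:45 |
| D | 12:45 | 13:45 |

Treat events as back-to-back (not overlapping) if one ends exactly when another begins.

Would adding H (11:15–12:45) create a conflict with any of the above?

Yes — it overlaps C

A: ends 08:00 at or before H starts 11:15 → clear.
B: ends 08:15 at or before H starts 11:15 → clear.
C: starts 11:30 before H ends 12:45, and ends 12:15 after H starts 11:15 → overlap.
D: starts 12:45 at or after H ends 12:45 → clear.
E: starts 15:15 at or after H ends 12:45 → clear.
F: starts 17:00 at or after H ends 12:45 → clear.
G: starts 18:30 at or after H ends 12:45 → clear.
H overlaps C.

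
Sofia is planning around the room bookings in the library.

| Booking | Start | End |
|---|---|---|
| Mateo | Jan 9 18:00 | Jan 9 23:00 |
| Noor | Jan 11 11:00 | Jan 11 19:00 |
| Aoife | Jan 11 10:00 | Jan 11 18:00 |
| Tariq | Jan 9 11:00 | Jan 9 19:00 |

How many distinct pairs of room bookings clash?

2

Sorted by start: Tariq, Mateo, Aoife, Noor.
Mateo starts before Tariq ends → Tariq and Mateo overlap.
Aoife starts after Tariq ends — done with Tariq.
Aoife starts after Mateo ends — done with Mateo.
Noor starts before Aoife ends → Aoife and Noor overlap.
Overlapping pairs: Aoife & Noor, Mateo & Tariq — 2 in total.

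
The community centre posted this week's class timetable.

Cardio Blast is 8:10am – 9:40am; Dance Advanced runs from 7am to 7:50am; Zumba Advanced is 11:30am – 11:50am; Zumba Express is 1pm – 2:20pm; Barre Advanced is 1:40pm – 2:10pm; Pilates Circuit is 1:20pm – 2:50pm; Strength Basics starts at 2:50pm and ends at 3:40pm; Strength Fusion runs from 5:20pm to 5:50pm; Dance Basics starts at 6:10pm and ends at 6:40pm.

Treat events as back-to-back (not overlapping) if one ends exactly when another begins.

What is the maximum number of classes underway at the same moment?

3

Walk through starts and ends in time order (an end at T is processed before a start at T):
7am start Dance Advanced → 1
7:50am end Dance Advanced → 0
8:10am start Cardio Blast → 1
9:40am end Cardio Blast → 0
11:30am start Zumba Advanced → 1
11:50am end Zumba Advanced → 0
1pm start Zumba Express → 1
1:20pm start Pilates Circuit → 2
1:40pm start Barre Advanced → 3
2:10pm end Barre Advanced → 2
2:20pm end Zumba Express → 1
2:50pm end Pilates Circuit → 0
2:50pm start Strength Basics → 1
3:40pm end Strength Basics → 0
5:20pm start Strength Fusion → 1
5:50pm end Strength Fusion → 0
6:10pm start Dance Basics → 1
6:40pm end Dance Basics → 0
Peak is 3, at 1:40pm (Barre Advanced, Pilates Circuit, Zumba Express).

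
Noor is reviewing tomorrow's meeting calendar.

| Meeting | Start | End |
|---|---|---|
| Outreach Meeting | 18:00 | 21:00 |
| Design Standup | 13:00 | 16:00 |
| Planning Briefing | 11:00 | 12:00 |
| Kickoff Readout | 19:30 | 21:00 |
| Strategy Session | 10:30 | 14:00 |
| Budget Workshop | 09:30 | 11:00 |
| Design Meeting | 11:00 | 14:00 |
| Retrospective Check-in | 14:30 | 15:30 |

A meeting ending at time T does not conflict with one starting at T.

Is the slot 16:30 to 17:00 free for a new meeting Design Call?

Yes — the slot is free

Budget Workshop: ends 11:00 at or before Design Call starts 16:30 → clear.
Strategy Session: ends 14:00 at or before Design Call starts 16:30 → clear.
Design Meeting: ends 14:00 at or before Design Call starts 16:30 → clear.
Planning Briefing: ends 12:00 at or before Design Call starts 16:30 → clear.
Design Standup: ends 16:00 at or before Design Call starts 16:30 → clear.
Retrospective Check-in: ends 15:30 at or before Design Call starts 16:30 → clear.
Outreach Meeting: starts 18:00 at or after Design Call ends 17:00 → clear.
Kickoff Readout: starts 19:30 at or after Design Call ends 17:00 → clear.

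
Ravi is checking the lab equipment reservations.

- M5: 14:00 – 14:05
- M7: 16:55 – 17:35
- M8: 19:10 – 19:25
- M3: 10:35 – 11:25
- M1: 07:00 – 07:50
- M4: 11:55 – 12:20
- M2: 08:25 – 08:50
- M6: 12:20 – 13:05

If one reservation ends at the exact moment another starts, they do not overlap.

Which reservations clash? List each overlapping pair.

no overlapping pairs

Sorted by start: M1, M2, M3, M4, M6, M5, M7, M8.
M2 starts after M1 ends, so nothing later overlaps M1 either.
M3 starts after M2 ends, so nothing later overlaps M2 either.
M4 starts after M3 ends, so nothing later overlaps M3 either.
M6 starts exactly when M4 ends (back-to-back, no overlap), so nothing later overlaps M4 either.
M5 starts after M6 ends, so nothing later overlaps M6 either.
M7 starts after M5 ends, so nothing later overlaps M5 either.
M8 starts after M7 ends.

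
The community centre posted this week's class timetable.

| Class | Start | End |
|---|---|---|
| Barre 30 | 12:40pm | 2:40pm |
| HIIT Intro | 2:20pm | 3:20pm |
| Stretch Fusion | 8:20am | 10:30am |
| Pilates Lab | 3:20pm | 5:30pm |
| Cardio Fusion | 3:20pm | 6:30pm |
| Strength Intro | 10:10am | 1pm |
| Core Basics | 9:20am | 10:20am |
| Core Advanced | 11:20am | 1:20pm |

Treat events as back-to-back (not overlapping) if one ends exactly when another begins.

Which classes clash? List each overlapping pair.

Sorted by start: Stretch Fusion, Core Basics, Strength Intro, Core Advanced, Barre 30, HIIT Intro, Cardio Fusion, Pilates Lab.
Core Basics starts before Stretch Fusion ends → Stretch Fusion and Core Basics overlap.
Strength Intro starts before Stretch Fusion ends → Stretch Fusion and Strength Intro overlap.
Core Advanced starts after Stretch Fusion ends, so nothing later overlaps Stretch Fusion either.
Strength Intro starts before Core Basics ends → Core Basics and Strength Intro overlap.
Core Advanced starts after Core Basics ends, so nothing later overlaps Core Basics either.
Core Advanced starts before Strength Intro ends → Strength Intro and Core Advanced overlap.
Barre 30 starts before Strength Intro ends → Strength Intro and Barre 30 overlap.
HIIT Intro starts after Strength Intro ends, so nothing later overlaps Strength Intro either.
Barre 30 starts before Core Advanced ends → Core Advanced and Barre 30 overlap.
HIIT Intro starts after Core Advanced ends, so nothing later overlaps Core Advanced either.
HIIT Intro starts before Barre 30 ends → Barre 30 and HIIT Intro overlap.
Cardio Fusion starts after Barre 30 ends, so nothing later overlaps Barre 30 either.
Cardio Fusion starts exactly when HIIT Intro ends (back-to-back, no overlap), so nothing later overlaps HIIT Intro either.
Pilates Lab starts before Cardio Fusion ends → Cardio Fusion and Pilates Lab overlap.

Barre 30 & Core Advanced, Barre 30 & HIIT Intro, Barre 30 & Strength Intro, Cardio Fusion & Pilates Lab, Core Advanced & Strength Intro, Core Basics & Strength Intro, Core Basics & Stretch Fusion, Strength Intro & Stretch Fusion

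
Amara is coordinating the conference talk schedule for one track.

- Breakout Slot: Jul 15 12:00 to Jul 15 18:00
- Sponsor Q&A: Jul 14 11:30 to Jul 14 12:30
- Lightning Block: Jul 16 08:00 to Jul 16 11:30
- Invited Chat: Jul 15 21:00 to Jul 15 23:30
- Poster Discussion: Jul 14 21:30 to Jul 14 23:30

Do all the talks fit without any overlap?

Two intervals overlap when each starts before the other ends.
Sorted by start: Sponsor Q&A, Poster Discussion, Breakout Slot, Invited Chat, Lightning Block.
Poster Discussion starts after Sponsor Q&A ends — done with Sponsor Q&A.
Breakout Slot starts after Poster Discussion ends — done with Poster Discussion.
Invited Chat starts after Breakout Slot ends — done with Breakout Slot.
Lightning Block starts after Invited Chat ends.
Every pair is clear; the schedule has no overlaps.

Yes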